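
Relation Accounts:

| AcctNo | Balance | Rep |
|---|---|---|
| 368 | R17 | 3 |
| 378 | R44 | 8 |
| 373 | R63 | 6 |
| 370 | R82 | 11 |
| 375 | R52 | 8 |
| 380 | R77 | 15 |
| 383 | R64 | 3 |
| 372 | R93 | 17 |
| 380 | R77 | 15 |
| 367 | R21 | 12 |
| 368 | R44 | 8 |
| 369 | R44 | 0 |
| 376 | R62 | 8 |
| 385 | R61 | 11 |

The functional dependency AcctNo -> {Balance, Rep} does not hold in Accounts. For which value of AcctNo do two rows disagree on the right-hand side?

AcctNo=368: 2 rows → {Balance,Rep} takes values {(R17, 3), (R44, 8)} — violation
AcctNo=378: 1 row → {Balance,Rep} = (R44, 8) ✓
AcctNo=373: 1 row → {Balance,Rep} = (R63, 6) ✓
AcctNo=370: 1 row → {Balance,Rep} = (R82, 11) ✓
AcctNo=375: 1 row → {Balance,Rep} = (R52, 8) ✓
AcctNo=380: 2 rows → {Balance,Rep} = (R77, 15), (R77, 15) ✓
AcctNo=383: 1 row → {Balance,Rep} = (R64, 3) ✓
AcctNo=372: 1 row → {Balance,Rep} = (R93, 17) ✓
AcctNo=367: 1 row → {Balance,Rep} = (R21, 12) ✓
AcctNo=369: 1 row → {Balance,Rep} = (R44, 0) ✓
AcctNo=376: 1 row → {Balance,Rep} = (R62, 8) ✓
AcctNo=385: 1 row → {Balance,Rep} = (R61, 11) ✓
The only AcctNo value with inconsistent RHS is AcctNo=368.

368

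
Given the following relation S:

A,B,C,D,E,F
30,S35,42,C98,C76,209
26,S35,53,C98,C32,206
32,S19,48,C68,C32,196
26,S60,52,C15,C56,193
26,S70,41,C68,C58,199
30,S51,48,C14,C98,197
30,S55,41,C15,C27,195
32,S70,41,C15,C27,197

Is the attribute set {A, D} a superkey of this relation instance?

All 8 rows have distinct {A, D} values, so {A, D} → (all attributes) holds and {A, D} is a superkey.

Yes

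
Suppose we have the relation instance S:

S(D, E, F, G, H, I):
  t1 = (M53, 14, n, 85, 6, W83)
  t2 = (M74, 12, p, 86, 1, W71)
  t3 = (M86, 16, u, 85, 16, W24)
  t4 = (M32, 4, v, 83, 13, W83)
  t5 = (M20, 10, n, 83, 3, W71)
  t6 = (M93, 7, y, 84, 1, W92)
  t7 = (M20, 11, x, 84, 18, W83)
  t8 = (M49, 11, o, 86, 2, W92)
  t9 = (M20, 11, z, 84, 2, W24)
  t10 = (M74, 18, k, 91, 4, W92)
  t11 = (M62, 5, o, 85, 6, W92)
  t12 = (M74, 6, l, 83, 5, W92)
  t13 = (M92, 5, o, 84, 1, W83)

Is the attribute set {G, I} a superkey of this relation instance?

Rows 7 and 13 have the same {G, I} value (G=84, I=W83) but are distinct tuples, so {G, I} does not determine every attribute — not a superkey.

No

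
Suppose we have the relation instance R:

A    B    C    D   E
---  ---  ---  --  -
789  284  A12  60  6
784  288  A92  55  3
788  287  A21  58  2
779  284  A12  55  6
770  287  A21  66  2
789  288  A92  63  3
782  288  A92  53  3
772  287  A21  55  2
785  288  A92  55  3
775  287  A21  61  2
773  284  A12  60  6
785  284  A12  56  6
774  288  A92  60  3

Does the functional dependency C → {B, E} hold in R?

Yes

C=A12: 4 rows → {B,E} = (284, 6), (284, 6), (284, 6), (284, 6) ✓
C=A92: 5 rows → {B,E} = (288, 3), (288, 3), (288, 3), (288, 3), (288, 3) ✓
C=A21: 4 rows → {B,E} = (287, 2), (287, 2), (287, 2), (287, 2) ✓
Every C value is associated with a single {B, E} value, so C → {B, E} holds.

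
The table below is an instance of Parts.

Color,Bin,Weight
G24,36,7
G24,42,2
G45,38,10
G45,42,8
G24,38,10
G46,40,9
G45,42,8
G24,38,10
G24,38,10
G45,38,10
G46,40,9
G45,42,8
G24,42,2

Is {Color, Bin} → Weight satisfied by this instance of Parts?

Yes

(Color=G24, Bin=36): 1 row → Weight = 7 ✓
(Color=G24, Bin=42): 2 rows → Weight = 2, 2 ✓
(Color=G45, Bin=38): 2 rows → Weight = 10, 10 ✓
(Color=G45, Bin=42): 3 rows → Weight = 8, 8, 8 ✓
(Color=G24, Bin=38): 3 rows → Weight = 10, 10, 10 ✓
(Color=G46, Bin=40): 2 rows → Weight = 9, 9 ✓
Every {Color, Bin} value is associated with a single Weight value, so {Color, Bin} → Weight holds.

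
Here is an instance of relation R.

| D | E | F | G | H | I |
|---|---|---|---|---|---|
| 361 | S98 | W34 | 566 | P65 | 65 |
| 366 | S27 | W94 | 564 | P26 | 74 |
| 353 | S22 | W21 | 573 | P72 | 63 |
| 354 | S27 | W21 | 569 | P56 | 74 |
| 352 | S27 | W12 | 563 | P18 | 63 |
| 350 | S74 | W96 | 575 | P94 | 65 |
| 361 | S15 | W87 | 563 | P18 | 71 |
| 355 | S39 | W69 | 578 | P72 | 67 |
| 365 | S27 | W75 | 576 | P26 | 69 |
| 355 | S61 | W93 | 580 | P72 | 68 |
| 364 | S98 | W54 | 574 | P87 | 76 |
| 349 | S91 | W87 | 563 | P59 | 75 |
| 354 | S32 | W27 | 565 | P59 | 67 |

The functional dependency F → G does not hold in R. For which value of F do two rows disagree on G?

W21

F=W34: 1 row → G = 566 ✓
F=W94: 1 row → G = 564 ✓
F=W21: 2 rows → G takes values {573, 569} — violation
F=W12: 1 row → G = 563 ✓
F=W96: 1 row → G = 575 ✓
F=W87: 2 rows → G = 563, 563 ✓
F=W69: 1 row → G = 578 ✓
F=W75: 1 row → G = 576 ✓
F=W93: 1 row → G = 580 ✓
F=W54: 1 row → G = 574 ✓
F=W27: 1 row → G = 565 ✓
The only F value with inconsistent G is F=W21.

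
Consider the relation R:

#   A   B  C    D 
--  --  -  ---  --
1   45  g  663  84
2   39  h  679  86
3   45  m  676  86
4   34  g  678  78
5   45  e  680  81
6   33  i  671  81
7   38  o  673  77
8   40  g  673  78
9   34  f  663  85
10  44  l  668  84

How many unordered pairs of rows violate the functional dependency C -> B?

C=663: violating pairs (1,9) — 1 pair.
C=673: violating pairs (7,8) — 1 pair.

2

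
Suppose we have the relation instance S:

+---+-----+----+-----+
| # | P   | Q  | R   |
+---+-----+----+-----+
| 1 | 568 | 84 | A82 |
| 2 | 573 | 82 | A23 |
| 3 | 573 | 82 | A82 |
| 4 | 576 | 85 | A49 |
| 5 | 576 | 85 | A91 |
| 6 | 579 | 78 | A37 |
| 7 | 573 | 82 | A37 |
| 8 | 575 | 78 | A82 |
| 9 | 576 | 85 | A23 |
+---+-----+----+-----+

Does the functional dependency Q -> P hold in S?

No

Q=84: row 1 → P = 568 ✓
Q=82: rows 2, 3, 7 → P = 573, 573, 573 ✓
Q=85: rows 4, 5, 9 → P = 576, 576, 576 ✓
Q=78: rows 6, 8 → P takes values {579, 575} — violation
Two rows agree on Q but differ on P, so Q -> P does not hold.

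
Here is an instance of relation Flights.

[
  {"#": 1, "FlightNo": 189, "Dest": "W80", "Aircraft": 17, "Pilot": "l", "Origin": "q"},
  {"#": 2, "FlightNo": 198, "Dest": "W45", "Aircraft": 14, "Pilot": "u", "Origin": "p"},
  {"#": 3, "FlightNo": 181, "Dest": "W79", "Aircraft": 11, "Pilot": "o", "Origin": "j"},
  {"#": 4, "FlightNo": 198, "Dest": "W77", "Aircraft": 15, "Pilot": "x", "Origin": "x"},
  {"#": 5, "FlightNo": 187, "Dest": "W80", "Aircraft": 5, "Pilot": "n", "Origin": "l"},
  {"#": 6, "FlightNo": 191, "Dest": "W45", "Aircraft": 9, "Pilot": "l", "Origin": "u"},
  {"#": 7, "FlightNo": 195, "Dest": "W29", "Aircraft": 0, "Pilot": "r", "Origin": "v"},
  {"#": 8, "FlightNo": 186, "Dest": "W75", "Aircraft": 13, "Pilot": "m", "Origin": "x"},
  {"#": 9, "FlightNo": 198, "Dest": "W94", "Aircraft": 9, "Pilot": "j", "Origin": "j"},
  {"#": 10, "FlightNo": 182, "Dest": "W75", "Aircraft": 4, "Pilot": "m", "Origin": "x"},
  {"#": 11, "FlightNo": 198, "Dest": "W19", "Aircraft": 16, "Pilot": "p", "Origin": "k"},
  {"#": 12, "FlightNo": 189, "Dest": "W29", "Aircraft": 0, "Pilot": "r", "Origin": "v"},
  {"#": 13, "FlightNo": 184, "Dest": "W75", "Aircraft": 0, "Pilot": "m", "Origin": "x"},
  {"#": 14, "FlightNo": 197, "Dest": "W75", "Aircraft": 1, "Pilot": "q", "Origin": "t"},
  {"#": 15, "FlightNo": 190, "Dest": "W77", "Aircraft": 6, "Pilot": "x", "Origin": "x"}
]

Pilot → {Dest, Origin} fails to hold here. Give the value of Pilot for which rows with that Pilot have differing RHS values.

Pilot=l: rows 1, 6 → {Dest,Origin} takes values {(W80, q), (W45, u)} — violation
Pilot=u: row 2 → {Dest,Origin} = (W45, p) ✓
Pilot=o: row 3 → {Dest,Origin} = (W79, j) ✓
Pilot=x: rows 4, 15 → {Dest,Origin} = (W77, x), (W77, x) ✓
Pilot=n: row 5 → {Dest,Origin} = (W80, l) ✓
Pilot=r: rows 7, 12 → {Dest,Origin} = (W29, v), (W29, v) ✓
Pilot=m: rows 8, 10, 13 → {Dest,Origin} = (W75, x), (W75, x), (W75, x) ✓
Pilot=j: row 9 → {Dest,Origin} = (W94, j) ✓
Pilot=p: row 11 → {Dest,Origin} = (W19, k) ✓
Pilot=q: row 14 → {Dest,Origin} = (W75, t) ✓
The only Pilot value with inconsistent RHS is Pilot=l.

l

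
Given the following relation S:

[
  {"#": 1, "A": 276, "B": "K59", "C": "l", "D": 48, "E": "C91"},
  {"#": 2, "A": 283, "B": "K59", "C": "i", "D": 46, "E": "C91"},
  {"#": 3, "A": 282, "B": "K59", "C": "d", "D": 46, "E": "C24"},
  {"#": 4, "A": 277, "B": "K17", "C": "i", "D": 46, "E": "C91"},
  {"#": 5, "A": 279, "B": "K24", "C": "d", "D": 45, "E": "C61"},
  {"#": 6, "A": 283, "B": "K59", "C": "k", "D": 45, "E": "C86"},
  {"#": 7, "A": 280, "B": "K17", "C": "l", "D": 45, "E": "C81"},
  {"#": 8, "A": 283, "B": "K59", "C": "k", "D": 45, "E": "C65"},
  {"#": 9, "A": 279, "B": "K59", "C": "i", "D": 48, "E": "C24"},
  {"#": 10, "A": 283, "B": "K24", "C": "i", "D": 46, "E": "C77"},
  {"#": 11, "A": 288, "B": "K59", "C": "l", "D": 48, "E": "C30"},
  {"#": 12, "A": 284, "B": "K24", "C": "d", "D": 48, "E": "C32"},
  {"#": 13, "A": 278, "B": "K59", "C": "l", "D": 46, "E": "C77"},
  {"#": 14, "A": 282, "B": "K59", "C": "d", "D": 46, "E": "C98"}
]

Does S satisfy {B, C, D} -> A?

(B=K59, C=l, D=48): rows 1, 11 → A takes values {276, 288} — violation
(B=K59, C=i, D=46): row 2 → A = 283 ✓
(B=K59, C=d, D=46): rows 3, 14 → A = 282, 282 ✓
(B=K17, C=i, D=46): row 4 → A = 277 ✓
(B=K24, C=d, D=45): row 5 → A = 279 ✓
(B=K59, C=k, D=45): rows 6, 8 → A = 283, 283 ✓
(B=K17, C=l, D=45): row 7 → A = 280 ✓
(B=K59, C=i, D=48): row 9 → A = 279 ✓
(B=K24, C=i, D=46): row 10 → A = 283 ✓
(B=K24, C=d, D=48): row 12 → A = 284 ✓
(B=K59, C=l, D=46): row 13 → A = 278 ✓
Two rows agree on {B, C, D} but differ on A, so {B, C, D} -> A does not hold.

No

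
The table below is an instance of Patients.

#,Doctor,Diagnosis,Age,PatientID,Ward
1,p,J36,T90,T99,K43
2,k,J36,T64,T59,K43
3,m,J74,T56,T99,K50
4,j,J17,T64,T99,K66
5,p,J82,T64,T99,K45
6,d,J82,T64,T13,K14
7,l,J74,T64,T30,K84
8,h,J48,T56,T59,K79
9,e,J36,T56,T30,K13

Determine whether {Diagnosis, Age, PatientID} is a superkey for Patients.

All 9 rows have distinct {Diagnosis, Age, PatientID} values, so {Diagnosis, Age, PatientID} → (all attributes) holds and {Diagnosis, Age, PatientID} is a superkey.

Yes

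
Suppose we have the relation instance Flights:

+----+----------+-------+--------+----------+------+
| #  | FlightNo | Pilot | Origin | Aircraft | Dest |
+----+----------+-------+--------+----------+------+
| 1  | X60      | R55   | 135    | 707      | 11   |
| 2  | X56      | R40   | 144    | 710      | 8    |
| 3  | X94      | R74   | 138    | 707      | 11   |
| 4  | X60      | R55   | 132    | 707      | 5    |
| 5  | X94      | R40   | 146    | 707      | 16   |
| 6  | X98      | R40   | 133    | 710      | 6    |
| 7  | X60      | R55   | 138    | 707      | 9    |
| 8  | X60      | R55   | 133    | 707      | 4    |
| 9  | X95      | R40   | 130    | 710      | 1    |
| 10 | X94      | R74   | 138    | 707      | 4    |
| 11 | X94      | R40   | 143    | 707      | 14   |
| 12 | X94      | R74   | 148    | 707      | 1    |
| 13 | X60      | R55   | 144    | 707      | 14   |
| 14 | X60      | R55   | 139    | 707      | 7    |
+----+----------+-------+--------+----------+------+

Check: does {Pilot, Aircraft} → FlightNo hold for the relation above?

(Pilot=R55, Aircraft=707): rows 1, 4, 7, 8, 13, 14 → FlightNo = X60, X60, X60, X60, X60, X60 ✓
(Pilot=R40, Aircraft=710): rows 2, 6, 9 → FlightNo takes values {X56, X98, X95} — violation
(Pilot=R74, Aircraft=707): rows 3, 10, 12 → FlightNo = X94, X94, X94 ✓
(Pilot=R40, Aircraft=707): rows 5, 11 → FlightNo = X94, X94 ✓
Two rows agree on {Pilot, Aircraft} but differ on FlightNo, so {Pilot, Aircraft} → FlightNo does not hold.

No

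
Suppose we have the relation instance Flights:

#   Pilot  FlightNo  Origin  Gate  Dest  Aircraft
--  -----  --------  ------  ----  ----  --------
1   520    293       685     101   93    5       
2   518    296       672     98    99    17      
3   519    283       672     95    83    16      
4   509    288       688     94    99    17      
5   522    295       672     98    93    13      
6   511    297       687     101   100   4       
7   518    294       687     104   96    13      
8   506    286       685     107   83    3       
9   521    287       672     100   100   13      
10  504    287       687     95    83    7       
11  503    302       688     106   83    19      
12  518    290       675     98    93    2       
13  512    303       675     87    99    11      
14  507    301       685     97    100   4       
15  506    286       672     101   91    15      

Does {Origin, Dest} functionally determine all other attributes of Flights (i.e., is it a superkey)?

Yes

All 15 rows have distinct {Origin, Dest} values, so {Origin, Dest} → (all attributes) holds and {Origin, Dest} is a superkey.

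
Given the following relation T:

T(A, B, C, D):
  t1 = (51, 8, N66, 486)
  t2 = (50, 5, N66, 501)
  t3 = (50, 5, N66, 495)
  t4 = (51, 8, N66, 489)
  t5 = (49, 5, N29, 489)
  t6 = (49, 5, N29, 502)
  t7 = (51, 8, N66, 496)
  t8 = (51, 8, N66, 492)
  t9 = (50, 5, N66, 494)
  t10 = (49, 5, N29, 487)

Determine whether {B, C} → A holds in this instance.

Yes

(B=8, C=N66): rows 1, 4, 7, 8 → A = 51, 51, 51, 51 ✓
(B=5, C=N66): rows 2, 3, 9 → A = 50, 50, 50 ✓
(B=5, C=N29): rows 5, 6, 10 → A = 49, 49, 49 ✓
Every {B, C} value is associated with a single A value, so {B, C} → A holds.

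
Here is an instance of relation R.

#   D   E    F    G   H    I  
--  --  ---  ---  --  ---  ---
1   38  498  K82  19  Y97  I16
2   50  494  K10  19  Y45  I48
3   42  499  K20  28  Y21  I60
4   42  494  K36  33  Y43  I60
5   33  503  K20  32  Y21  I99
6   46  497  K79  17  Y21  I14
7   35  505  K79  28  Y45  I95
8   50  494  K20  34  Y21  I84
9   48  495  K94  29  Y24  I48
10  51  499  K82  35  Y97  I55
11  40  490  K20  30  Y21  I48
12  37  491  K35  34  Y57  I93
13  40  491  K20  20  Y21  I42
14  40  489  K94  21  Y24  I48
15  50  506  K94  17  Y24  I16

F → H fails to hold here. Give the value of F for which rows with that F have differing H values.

K79

F=K82: rows 1, 10 → H = Y97, Y97 ✓
F=K10: row 2 → H = Y45 ✓
F=K20: rows 3, 5, 8, 11, 13 → H = Y21, Y21, Y21, Y21, Y21 ✓
F=K36: row 4 → H = Y43 ✓
F=K79: rows 6, 7 → H takes values {Y21, Y45} — violation
F=K94: rows 9, 14, 15 → H = Y24, Y24, Y24 ✓
F=K35: row 12 → H = Y57 ✓
The only F value with inconsistent H is F=K79.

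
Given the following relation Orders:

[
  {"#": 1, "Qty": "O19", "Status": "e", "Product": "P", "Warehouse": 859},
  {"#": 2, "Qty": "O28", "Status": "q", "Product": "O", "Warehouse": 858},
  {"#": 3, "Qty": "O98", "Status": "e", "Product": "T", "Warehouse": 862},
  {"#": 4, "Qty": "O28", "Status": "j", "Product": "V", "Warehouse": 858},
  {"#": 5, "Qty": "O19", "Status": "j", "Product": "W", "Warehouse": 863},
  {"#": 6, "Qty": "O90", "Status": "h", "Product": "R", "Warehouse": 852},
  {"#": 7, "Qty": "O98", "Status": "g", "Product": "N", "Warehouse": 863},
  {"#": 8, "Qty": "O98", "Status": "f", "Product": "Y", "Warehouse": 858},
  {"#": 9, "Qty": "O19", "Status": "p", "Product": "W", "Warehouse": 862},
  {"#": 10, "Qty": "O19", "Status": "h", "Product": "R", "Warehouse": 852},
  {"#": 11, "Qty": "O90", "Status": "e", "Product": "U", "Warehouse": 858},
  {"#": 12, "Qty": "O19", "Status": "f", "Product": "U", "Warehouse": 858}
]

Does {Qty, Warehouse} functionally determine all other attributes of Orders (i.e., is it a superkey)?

No

Rows 2 and 4 have the same {Qty, Warehouse} value (Qty=O28, Warehouse=858) but are distinct tuples, so {Qty, Warehouse} does not determine every attribute — not a superkey.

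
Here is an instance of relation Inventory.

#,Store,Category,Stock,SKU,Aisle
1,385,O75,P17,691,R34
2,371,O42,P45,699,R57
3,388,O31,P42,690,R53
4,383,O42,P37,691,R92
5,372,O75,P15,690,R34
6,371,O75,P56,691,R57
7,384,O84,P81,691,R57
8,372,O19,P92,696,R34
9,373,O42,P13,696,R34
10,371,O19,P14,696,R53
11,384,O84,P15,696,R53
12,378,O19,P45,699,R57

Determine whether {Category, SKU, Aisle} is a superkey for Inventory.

Yes

All 12 rows have distinct {Category, SKU, Aisle} values, so {Category, SKU, Aisle} → (all attributes) holds and {Category, SKU, Aisle} is a superkey.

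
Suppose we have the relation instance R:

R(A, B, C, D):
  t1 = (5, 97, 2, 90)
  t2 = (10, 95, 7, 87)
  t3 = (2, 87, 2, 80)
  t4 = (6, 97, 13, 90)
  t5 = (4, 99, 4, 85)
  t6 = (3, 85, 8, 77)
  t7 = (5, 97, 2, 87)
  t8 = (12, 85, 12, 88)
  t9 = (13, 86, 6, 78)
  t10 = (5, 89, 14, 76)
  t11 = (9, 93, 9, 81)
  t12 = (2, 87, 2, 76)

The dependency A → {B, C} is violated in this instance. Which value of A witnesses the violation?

5

A=5: rows 1, 7, 10 → {B,C} takes values {(97, 2), (89, 14)} — violation
A=10: row 2 → {B,C} = (95, 7) ✓
A=2: rows 3, 12 → {B,C} = (87, 2), (87, 2) ✓
A=6: row 4 → {B,C} = (97, 13) ✓
A=4: row 5 → {B,C} = (99, 4) ✓
A=3: row 6 → {B,C} = (85, 8) ✓
A=12: row 8 → {B,C} = (85, 12) ✓
A=13: row 9 → {B,C} = (86, 6) ✓
A=9: row 11 → {B,C} = (93, 9) ✓
The only A value with inconsistent RHS is A=5.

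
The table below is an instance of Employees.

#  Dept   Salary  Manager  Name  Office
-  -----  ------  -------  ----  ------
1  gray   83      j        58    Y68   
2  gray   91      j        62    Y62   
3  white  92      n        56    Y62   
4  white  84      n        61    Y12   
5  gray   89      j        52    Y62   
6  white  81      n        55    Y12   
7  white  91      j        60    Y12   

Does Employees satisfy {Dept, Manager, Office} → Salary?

No

(Dept=gray, Manager=j, Office=Y68): row 1 → Salary = 83 ✓
(Dept=gray, Manager=j, Office=Y62): rows 2, 5 → Salary takes values {91, 89} — violation
(Dept=white, Manager=n, Office=Y62): row 3 → Salary = 92 ✓
(Dept=white, Manager=n, Office=Y12): rows 4, 6 → Salary takes values {84, 81} — violation
(Dept=white, Manager=j, Office=Y12): row 7 → Salary = 91 ✓
Two rows agree on {Dept, Manager, Office} but differ on Salary, so {Dept, Manager, Office} → Salary does not hold.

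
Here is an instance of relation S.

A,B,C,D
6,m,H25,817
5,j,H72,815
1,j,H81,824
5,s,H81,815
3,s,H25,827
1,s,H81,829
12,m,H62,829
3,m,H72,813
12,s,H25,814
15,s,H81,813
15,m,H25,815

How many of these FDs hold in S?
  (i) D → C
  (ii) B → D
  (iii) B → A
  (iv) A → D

(i) D → C: D=815: 3 rows → C takes values {H72, H81, H25} — violation; D=829: 2 rows → C takes values {H81, H62} — violation; D=813: 2 rows → C takes values {H72, H81} — violation — fails.
(ii) B → D: B=m: 4 rows → D takes values {817, 829, 813, 815} — violation; B=j: 2 rows → D takes values {815, 824} — violation; B=s: 5 rows → D takes values {815, 827, 829, 814, 813} — violation — fails.
(iii) B → A: B=m: 4 rows → A takes values {6, 12, 3, 15} — violation; B=j: 2 rows → A takes values {5, 1} — violation; B=s: 5 rows → A takes values {5, 3, 1, 12, 15} — violation — fails.
(iv) A → D: A=1: 2 rows → D takes values {824, 829} — violation; A=3: 2 rows → D takes values {827, 813} — violation; A=12: 2 rows → D takes values {829, 814} — violation; A=15: 2 rows → D takes values {813, 815} — violation — fails.
None of the 4 dependencies hold.

0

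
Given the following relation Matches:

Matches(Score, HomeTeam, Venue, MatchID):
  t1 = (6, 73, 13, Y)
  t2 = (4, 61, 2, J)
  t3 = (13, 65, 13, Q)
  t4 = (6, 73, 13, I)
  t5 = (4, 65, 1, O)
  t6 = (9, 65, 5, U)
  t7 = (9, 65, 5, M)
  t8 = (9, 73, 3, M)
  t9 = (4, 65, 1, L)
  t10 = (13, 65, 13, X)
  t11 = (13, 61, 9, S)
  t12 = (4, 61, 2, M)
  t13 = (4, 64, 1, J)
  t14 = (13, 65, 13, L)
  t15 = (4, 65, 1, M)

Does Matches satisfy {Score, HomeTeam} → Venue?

Yes

(Score=6, HomeTeam=73): rows 1, 4 → Venue = 13, 13 ✓
(Score=4, HomeTeam=61): rows 2, 12 → Venue = 2, 2 ✓
(Score=13, HomeTeam=65): rows 3, 10, 14 → Venue = 13, 13, 13 ✓
(Score=4, HomeTeam=65): rows 5, 9, 15 → Venue = 1, 1, 1 ✓
(Score=9, HomeTeam=65): rows 6, 7 → Venue = 5, 5 ✓
(Score=9, HomeTeam=73): row 8 → Venue = 3 ✓
(Score=13, HomeTeam=61): row 11 → Venue = 9 ✓
(Score=4, HomeTeam=64): row 13 → Venue = 1 ✓
Every {Score, HomeTeam} value is associated with a single Venue value, so {Score, HomeTeam} → Venue holds.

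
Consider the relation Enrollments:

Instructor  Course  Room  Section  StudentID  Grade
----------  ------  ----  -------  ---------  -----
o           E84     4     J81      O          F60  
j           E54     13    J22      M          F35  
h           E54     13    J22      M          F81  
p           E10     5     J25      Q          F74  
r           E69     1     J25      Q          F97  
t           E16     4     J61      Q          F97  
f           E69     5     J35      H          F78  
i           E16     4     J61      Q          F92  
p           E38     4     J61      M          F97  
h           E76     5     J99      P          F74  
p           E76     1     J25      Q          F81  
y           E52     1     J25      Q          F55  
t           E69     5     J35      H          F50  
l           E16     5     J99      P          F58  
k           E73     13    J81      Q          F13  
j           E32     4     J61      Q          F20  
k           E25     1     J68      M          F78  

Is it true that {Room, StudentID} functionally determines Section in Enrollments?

Yes

(Room=4, StudentID=O): 1 row → Section = J81 ✓
(Room=13, StudentID=M): 2 rows → Section = J22, J22 ✓
(Room=5, StudentID=Q): 1 row → Section = J25 ✓
(Room=1, StudentID=Q): 3 rows → Section = J25, J25, J25 ✓
(Room=4, StudentID=Q): 3 rows → Section = J61, J61, J61 ✓
(Room=5, StudentID=H): 2 rows → Section = J35, J35 ✓
(Room=4, StudentID=M): 1 row → Section = J61 ✓
(Room=5, StudentID=P): 2 rows → Section = J99, J99 ✓
(Room=13, StudentID=Q): 1 row → Section = J81 ✓
(Room=1, StudentID=M): 1 row → Section = J68 ✓
Every {Room, StudentID} value is associated with a single Section value, so {Room, StudentID} -> Section holds.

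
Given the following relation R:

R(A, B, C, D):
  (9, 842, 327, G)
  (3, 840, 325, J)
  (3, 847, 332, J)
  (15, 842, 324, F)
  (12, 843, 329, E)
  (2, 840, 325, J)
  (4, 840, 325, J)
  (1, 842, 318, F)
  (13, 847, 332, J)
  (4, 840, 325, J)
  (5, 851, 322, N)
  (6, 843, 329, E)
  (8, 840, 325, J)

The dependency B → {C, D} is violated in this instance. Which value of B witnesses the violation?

842

B=842: 3 rows → {C,D} takes values {(327, G), (324, F), (318, F)} — violation
B=840: 5 rows → {C,D} = (325, J), (325, J), (325, J), (325, J), (325, J) ✓
B=847: 2 rows → {C,D} = (332, J), (332, J) ✓
B=843: 2 rows → {C,D} = (329, E), (329, E) ✓
B=851: 1 row → {C,D} = (322, N) ✓
The only B value with inconsistent RHS is B=842.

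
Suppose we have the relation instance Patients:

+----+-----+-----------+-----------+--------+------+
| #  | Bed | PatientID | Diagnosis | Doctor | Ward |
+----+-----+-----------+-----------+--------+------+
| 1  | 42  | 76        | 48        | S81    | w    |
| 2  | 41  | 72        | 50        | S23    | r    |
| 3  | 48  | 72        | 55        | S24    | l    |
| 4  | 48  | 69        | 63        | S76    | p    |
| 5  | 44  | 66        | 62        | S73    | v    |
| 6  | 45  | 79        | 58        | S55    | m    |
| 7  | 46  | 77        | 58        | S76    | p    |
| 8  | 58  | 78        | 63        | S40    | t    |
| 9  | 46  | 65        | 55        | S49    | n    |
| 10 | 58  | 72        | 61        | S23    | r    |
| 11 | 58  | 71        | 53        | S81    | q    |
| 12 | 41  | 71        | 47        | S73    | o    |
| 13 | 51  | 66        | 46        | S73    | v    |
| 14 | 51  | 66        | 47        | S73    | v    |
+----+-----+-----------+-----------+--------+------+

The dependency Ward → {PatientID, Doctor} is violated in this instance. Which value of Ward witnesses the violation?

p

Ward=w: row 1 → {PatientID,Doctor} = (76, S81) ✓
Ward=r: rows 2, 10 → {PatientID,Doctor} = (72, S23), (72, S23) ✓
Ward=l: row 3 → {PatientID,Doctor} = (72, S24) ✓
Ward=p: rows 4, 7 → {PatientID,Doctor} takes values {(69, S76), (77, S76)} — violation
Ward=v: rows 5, 13, 14 → {PatientID,Doctor} = (66, S73), (66, S73), (66, S73) ✓
Ward=m: row 6 → {PatientID,Doctor} = (79, S55) ✓
Ward=t: row 8 → {PatientID,Doctor} = (78, S40) ✓
Ward=n: row 9 → {PatientID,Doctor} = (65, S49) ✓
Ward=q: row 11 → {PatientID,Doctor} = (71, S81) ✓
Ward=o: row 12 → {PatientID,Doctor} = (71, S73) ✓
The only Ward value with inconsistent RHS is Ward=p.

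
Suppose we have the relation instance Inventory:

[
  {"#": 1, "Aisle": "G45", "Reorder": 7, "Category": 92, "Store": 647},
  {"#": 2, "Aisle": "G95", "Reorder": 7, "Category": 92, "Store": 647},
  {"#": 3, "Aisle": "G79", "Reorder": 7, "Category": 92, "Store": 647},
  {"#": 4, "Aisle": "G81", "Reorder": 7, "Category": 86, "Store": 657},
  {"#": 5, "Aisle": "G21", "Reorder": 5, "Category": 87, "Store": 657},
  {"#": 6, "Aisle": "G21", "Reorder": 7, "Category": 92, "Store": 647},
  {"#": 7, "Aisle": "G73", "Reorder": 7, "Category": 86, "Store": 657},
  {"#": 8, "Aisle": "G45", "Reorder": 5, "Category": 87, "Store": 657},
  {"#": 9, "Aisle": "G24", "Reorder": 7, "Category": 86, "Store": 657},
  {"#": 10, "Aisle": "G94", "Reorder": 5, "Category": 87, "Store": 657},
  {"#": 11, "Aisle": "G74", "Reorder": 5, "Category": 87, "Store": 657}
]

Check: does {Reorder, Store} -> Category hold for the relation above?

Yes

(Reorder=7, Store=647): rows 1, 2, 3, 6 → Category = 92, 92, 92, 92 ✓
(Reorder=7, Store=657): rows 4, 7, 9 → Category = 86, 86, 86 ✓
(Reorder=5, Store=657): rows 5, 8, 10, 11 → Category = 87, 87, 87, 87 ✓
Every {Reorder, Store} value is associated with a single Category value, so {Reorder, Store} -> Category holds.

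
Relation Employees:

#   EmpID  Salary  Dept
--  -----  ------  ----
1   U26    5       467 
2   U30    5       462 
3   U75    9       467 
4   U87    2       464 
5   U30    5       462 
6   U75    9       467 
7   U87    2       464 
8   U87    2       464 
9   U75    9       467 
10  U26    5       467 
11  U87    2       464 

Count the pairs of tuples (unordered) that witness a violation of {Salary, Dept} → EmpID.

0

(Salary=5, Dept=467): all 2 rows agree on EmpID — 0 pairs.
(Salary=5, Dept=462): all 2 rows agree on EmpID — 0 pairs.
(Salary=9, Dept=467): all 3 rows agree on EmpID — 0 pairs.
(Salary=2, Dept=464): all 4 rows agree on EmpID — 0 pairs.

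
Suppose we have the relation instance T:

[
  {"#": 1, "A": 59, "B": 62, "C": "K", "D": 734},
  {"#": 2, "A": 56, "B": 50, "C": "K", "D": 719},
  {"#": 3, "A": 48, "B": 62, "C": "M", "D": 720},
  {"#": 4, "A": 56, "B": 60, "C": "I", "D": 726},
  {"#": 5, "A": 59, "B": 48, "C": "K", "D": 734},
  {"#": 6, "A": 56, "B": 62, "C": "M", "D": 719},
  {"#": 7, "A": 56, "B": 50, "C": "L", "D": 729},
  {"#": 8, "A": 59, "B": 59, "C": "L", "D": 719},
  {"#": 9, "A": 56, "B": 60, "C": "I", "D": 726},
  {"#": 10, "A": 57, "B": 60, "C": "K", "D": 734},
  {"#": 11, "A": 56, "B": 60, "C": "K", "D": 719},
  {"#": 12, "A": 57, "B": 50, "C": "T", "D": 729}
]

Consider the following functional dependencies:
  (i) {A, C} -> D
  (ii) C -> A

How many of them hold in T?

1

(i) {A, C} -> D: every LHS value maps to a single RHS value — holds.
(ii) C -> A: C=K: rows 1, 2, 5, 10, 11 → A takes values {59, 56, 57} — violation; C=M: rows 3, 6 → A takes values {48, 56} — violation; C=L: rows 7, 8 → A takes values {56, 59} — violation — fails.
1 of the 2 dependencies holds.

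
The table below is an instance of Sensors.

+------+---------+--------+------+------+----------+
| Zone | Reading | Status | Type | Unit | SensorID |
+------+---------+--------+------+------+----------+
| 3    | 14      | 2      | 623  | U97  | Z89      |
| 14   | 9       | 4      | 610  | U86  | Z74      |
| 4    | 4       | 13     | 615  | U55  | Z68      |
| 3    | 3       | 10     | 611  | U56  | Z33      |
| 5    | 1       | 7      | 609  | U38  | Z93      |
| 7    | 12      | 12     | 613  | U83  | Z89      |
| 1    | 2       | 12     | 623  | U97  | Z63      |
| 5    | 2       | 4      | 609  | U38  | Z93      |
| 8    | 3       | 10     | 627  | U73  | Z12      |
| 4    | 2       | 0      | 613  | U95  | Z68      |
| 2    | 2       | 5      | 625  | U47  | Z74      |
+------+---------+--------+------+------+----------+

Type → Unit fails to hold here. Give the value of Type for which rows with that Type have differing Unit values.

613

Type=623: 2 rows → Unit = U97, U97 ✓
Type=610: 1 row → Unit = U86 ✓
Type=615: 1 row → Unit = U55 ✓
Type=611: 1 row → Unit = U56 ✓
Type=609: 2 rows → Unit = U38, U38 ✓
Type=613: 2 rows → Unit takes values {U83, U95} — violation
Type=627: 1 row → Unit = U73 ✓
Type=625: 1 row → Unit = U47 ✓
The only Type value with inconsistent Unit is Type=613.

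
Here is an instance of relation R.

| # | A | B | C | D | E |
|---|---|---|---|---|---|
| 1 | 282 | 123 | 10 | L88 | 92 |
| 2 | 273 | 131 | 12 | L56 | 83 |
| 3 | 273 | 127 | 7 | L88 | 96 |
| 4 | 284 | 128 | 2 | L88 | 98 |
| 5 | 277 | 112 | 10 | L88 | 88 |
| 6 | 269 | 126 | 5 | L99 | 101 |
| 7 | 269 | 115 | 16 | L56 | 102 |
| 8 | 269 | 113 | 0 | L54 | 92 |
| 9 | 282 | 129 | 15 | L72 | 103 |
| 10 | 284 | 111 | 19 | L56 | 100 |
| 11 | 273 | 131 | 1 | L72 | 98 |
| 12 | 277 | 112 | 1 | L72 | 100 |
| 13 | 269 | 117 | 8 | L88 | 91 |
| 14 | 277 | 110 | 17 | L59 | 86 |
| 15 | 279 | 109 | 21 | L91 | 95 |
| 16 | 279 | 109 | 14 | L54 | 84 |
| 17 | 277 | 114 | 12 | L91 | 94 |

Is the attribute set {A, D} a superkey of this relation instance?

Yes

All 17 rows have distinct {A, D} values, so {A, D} → (all attributes) holds and {A, D} is a superkey.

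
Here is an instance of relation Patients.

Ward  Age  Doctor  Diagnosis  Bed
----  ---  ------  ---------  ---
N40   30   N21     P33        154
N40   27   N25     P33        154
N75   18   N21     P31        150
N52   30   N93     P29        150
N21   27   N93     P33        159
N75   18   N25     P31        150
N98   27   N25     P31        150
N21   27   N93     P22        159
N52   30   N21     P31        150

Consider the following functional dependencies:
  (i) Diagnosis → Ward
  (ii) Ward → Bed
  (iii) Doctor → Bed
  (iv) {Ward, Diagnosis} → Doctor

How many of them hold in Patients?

(i) Diagnosis → Ward: Diagnosis=P33: 3 rows → Ward takes values {N40, N21} — violation; Diagnosis=P31: 4 rows → Ward takes values {N75, N98, N52} — violation — fails.
(ii) Ward → Bed: every LHS value maps to a single RHS value — holds.
(iii) Doctor → Bed: Doctor=N21: 3 rows → Bed takes values {154, 150} — violation; Doctor=N25: 3 rows → Bed takes values {154, 150} — violation; Doctor=N93: 3 rows → Bed takes values {150, 159} — violation — fails.
(iv) {Ward, Diagnosis} → Doctor: (Ward=N40, Diagnosis=P33): 2 rows → Doctor takes values {N21, N25} — violation; (Ward=N75, Diagnosis=P31): 2 rows → Doctor takes values {N21, N25} — violation — fails.
1 of the 4 dependencies holds.

1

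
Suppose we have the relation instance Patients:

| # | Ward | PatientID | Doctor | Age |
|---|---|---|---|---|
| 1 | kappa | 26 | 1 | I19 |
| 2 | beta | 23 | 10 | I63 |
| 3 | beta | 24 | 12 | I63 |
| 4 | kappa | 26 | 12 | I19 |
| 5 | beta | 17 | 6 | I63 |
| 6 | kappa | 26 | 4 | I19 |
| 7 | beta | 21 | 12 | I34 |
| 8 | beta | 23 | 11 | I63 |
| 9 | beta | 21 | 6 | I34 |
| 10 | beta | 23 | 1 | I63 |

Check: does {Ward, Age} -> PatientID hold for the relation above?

(Ward=kappa, Age=I19): rows 1, 4, 6 → PatientID = 26, 26, 26 ✓
(Ward=beta, Age=I63): rows 2, 3, 5, 8, 10 → PatientID takes values {23, 24, 17} — violation
(Ward=beta, Age=I34): rows 7, 9 → PatientID = 21, 21 ✓
Two rows agree on {Ward, Age} but differ on PatientID, so {Ward, Age} -> PatientID does not hold.

No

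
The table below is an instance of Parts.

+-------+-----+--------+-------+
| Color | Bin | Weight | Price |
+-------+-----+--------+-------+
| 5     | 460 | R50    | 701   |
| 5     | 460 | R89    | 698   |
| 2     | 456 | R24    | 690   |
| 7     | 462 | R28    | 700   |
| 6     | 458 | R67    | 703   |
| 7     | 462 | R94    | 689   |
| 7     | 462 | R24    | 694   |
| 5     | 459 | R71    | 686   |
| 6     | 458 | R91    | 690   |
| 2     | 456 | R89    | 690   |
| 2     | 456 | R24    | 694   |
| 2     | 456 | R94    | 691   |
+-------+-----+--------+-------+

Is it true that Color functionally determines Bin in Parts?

Color=5: 3 rows → Bin takes values {460, 459} — violation
Color=2: 4 rows → Bin = 456, 456, 456, 456 ✓
Color=7: 3 rows → Bin = 462, 462, 462 ✓
Color=6: 2 rows → Bin = 458, 458 ✓
Two rows agree on Color but differ on Bin, so Color -> Bin does not hold.

No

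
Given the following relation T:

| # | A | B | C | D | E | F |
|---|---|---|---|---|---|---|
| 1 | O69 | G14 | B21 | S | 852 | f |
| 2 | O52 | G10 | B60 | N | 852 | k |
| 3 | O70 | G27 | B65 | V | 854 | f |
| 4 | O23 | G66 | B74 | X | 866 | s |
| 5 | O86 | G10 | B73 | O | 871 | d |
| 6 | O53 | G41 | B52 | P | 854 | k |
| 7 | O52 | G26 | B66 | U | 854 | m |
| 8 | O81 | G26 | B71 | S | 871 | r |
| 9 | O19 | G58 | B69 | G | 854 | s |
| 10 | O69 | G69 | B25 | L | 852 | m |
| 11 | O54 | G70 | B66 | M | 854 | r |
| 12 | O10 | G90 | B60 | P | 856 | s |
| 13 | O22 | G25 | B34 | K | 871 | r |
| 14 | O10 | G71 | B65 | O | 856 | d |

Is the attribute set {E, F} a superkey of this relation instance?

Rows 8 and 13 have the same {E, F} value (E=871, F=r) but are distinct tuples, so {E, F} does not determine every attribute — not a superkey.

No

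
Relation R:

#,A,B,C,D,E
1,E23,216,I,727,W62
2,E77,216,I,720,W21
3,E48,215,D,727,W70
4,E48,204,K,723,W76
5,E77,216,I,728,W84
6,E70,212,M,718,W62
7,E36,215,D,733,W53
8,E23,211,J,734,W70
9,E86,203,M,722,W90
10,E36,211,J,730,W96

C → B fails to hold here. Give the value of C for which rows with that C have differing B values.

C=I: rows 1, 2, 5 → B = 216, 216, 216 ✓
C=D: rows 3, 7 → B = 215, 215 ✓
C=K: row 4 → B = 204 ✓
C=M: rows 6, 9 → B takes values {212, 203} — violation
C=J: rows 8, 10 → B = 211, 211 ✓
The only C value with inconsistent B is C=M.

M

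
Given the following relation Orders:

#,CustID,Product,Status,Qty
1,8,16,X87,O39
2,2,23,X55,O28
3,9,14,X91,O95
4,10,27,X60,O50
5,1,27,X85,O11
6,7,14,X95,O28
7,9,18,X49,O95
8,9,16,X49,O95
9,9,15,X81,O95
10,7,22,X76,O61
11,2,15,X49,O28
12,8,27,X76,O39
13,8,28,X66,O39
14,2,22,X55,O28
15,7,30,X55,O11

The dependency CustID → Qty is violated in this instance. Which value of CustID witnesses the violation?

7

CustID=8: rows 1, 12, 13 → Qty = O39, O39, O39 ✓
CustID=2: rows 2, 11, 14 → Qty = O28, O28, O28 ✓
CustID=9: rows 3, 7, 8, 9 → Qty = O95, O95, O95, O95 ✓
CustID=10: row 4 → Qty = O50 ✓
CustID=1: row 5 → Qty = O11 ✓
CustID=7: rows 6, 10, 15 → Qty takes values {O28, O61, O11} — violation
The only CustID value with inconsistent Qty is CustID=7.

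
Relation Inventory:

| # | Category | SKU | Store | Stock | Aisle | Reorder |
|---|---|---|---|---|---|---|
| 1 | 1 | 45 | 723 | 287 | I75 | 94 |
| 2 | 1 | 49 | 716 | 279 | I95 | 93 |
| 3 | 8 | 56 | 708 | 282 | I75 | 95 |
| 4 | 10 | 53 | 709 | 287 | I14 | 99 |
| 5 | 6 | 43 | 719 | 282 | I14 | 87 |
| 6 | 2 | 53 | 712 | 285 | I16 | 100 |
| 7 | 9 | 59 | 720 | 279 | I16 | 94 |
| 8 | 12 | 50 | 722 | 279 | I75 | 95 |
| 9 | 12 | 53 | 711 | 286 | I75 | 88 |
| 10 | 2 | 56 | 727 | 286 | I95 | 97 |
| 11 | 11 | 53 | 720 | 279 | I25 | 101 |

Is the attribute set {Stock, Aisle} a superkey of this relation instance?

Yes

All 11 rows have distinct {Stock, Aisle} values, so {Stock, Aisle} → (all attributes) holds and {Stock, Aisle} is a superkey.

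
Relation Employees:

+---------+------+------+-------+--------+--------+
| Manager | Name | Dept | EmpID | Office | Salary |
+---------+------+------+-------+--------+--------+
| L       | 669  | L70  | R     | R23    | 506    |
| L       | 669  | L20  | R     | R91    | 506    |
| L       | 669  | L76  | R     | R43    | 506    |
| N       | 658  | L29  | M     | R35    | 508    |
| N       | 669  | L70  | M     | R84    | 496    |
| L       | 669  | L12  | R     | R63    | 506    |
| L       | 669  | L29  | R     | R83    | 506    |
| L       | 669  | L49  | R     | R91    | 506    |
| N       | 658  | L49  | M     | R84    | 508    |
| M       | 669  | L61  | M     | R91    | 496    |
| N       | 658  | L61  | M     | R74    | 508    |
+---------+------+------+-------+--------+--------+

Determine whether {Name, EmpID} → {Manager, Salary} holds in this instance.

No

(Name=669, EmpID=R): 6 rows → {Manager,Salary} = (L, 506), (L, 506), (L, 506), (L, 506), (L, 506), (L, 506) ✓
(Name=658, EmpID=M): 3 rows → {Manager,Salary} = (N, 508), (N, 508), (N, 508) ✓
(Name=669, EmpID=M): 2 rows → {Manager,Salary} takes values {(N, 496), (M, 496)} — violation
Two rows agree on {Name, EmpID} but differ on {Manager, Salary}, so {Name, EmpID} → {Manager, Salary} does not hold.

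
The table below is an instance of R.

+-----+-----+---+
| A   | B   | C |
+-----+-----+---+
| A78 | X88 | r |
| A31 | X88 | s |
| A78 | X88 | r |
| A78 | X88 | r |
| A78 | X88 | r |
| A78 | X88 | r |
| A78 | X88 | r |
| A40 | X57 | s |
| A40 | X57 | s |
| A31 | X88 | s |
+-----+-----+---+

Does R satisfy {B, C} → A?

(B=X88, C=r): 6 rows → A = A78, A78, A78, A78, A78, A78 ✓
(B=X88, C=s): 2 rows → A = A31, A31 ✓
(B=X57, C=s): 2 rows → A = A40, A40 ✓
Every {B, C} value is associated with a single A value, so {B, C} → A holds.

Yes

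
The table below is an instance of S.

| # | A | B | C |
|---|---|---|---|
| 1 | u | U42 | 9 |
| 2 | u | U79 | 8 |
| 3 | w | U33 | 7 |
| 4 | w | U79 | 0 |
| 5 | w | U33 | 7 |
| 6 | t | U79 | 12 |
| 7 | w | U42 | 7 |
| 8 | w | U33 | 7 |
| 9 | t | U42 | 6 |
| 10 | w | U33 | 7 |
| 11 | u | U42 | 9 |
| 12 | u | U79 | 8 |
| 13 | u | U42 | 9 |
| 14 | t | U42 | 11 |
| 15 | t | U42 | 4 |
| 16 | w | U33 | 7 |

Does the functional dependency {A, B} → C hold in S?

No

(A=u, B=U42): rows 1, 11, 13 → C = 9, 9, 9 ✓
(A=u, B=U79): rows 2, 12 → C = 8, 8 ✓
(A=w, B=U33): rows 3, 5, 8, 10, 16 → C = 7, 7, 7, 7, 7 ✓
(A=w, B=U79): row 4 → C = 0 ✓
(A=t, B=U79): row 6 → C = 12 ✓
(A=w, B=U42): row 7 → C = 7 ✓
(A=t, B=U42): rows 9, 14, 15 → C takes values {6, 11, 4} — violation
Two rows agree on {A, B} but differ on C, so {A, B} → C does not hold.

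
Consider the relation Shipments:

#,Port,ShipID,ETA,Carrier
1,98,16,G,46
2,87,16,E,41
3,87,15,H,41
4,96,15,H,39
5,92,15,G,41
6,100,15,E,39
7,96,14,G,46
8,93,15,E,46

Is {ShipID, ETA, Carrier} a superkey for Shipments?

All 8 rows have distinct {ShipID, ETA, Carrier} values, so {ShipID, ETA, Carrier} → (all attributes) holds and {ShipID, ETA, Carrier} is a superkey.

Yes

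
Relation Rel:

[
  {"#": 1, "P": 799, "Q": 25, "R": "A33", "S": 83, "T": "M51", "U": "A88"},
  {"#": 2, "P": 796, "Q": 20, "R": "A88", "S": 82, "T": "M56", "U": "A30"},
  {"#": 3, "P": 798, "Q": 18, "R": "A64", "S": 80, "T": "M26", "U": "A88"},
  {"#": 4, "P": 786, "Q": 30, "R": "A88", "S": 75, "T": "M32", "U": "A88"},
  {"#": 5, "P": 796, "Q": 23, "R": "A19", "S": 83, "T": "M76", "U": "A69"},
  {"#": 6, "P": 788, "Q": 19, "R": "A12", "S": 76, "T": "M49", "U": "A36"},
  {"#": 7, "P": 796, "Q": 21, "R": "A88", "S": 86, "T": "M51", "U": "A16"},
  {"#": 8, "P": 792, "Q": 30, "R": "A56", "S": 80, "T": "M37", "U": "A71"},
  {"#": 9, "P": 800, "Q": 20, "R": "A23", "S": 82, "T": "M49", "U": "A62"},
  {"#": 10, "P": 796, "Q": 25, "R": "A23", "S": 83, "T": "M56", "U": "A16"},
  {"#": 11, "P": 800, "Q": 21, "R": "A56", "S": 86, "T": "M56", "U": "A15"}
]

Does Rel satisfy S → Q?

No

S=83: rows 1, 5, 10 → Q takes values {25, 23} — violation
S=82: rows 2, 9 → Q = 20, 20 ✓
S=80: rows 3, 8 → Q takes values {18, 30} — violation
S=75: row 4 → Q = 30 ✓
S=76: row 6 → Q = 19 ✓
S=86: rows 7, 11 → Q = 21, 21 ✓
Two rows agree on S but differ on Q, so S → Q does not hold.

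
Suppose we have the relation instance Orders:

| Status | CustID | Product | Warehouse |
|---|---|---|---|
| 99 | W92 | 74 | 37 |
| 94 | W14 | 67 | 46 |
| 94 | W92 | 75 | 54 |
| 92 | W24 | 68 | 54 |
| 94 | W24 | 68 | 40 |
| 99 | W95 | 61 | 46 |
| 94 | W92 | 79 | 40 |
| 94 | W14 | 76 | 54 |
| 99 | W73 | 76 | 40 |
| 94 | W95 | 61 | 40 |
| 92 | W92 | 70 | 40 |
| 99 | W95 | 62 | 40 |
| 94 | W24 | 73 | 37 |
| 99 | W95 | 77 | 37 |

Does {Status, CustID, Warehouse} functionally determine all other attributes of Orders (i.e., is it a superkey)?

All 14 rows have distinct {Status, CustID, Warehouse} values, so {Status, CustID, Warehouse} → (all attributes) holds and {Status, CustID, Warehouse} is a superkey.

Yes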